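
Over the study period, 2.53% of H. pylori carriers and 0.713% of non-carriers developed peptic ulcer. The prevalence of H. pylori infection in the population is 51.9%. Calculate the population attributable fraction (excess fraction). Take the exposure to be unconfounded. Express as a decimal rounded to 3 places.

p₁ = 0.0253, p₀ = 0.00713.
Overall risk P(Y=1) = π·p₁ + (1−π)·p₀ = 0.519×0.0253 + 0.481×0.00713 = 0.01656.
Under exogeneity, PAF = [P(Y=1) − p₀] / P(Y=1).
PAF = (0.01656 − 0.00713) / 0.01656 ≈ 0.5695

PAF ≈ 0.569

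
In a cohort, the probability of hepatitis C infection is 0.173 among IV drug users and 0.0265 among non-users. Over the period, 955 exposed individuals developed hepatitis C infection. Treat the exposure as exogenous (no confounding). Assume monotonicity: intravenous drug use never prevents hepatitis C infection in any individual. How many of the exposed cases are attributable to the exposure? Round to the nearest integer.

Let p₁ = 0.173, p₀ = 0.0265.
PN = (p₁ − p₀)/p₁ = (0.173 − 0.0265) / 0.173 ≈ 0.84682.
Attributable cases ≈ PN × (exposed cases) = 0.84682 × 955 ≈ 808.71.

about 809 cases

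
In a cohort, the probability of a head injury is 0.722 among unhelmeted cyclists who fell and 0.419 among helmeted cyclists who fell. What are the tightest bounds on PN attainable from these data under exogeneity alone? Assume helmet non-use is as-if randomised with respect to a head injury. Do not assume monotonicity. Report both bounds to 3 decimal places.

Let p₁ = 0.722, p₀ = 0.419.
Under exogeneity alone the bounds on PN are max{0,(p₁−p₀)/p₁} ≤ PN ≤ min{1,(1−p₀)/p₁}.
  lower = (p₁ − p₀)/p₁ = 0.303 / 0.722 ≈ 0.4197
  upper = min{1, (1 − p₀)/p₁} = 0.581 / 0.722 ≈ 0.8047

0.420 ≤ PN ≤ 0.805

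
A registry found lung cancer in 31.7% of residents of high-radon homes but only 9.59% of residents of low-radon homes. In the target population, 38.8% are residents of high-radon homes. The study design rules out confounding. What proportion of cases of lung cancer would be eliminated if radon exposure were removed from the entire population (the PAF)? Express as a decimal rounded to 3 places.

p₁ = 0.317, p₀ = 0.0959.
Overall risk P(Y=1) = π·p₁ + (1−π)·p₀ = 0.388×0.317 + 0.612×0.0959 = 0.18169.
Under exogeneity, PAF = [P(Y=1) − p₀] / P(Y=1).
PAF = (0.18169 − 0.0959) / 0.18169 ≈ 0.4722

PAF ≈ 0.472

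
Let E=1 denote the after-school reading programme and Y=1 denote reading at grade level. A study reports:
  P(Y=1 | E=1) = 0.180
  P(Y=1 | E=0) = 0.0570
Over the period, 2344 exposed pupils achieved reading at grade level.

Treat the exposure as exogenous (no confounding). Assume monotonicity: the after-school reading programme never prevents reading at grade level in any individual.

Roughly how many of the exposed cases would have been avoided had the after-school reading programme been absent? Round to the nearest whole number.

Let p₁ = 0.18, p₀ = 0.057.
PN = (p₁ − p₀)/p₁ = (0.18 − 0.057) / 0.18 ≈ 0.68333.
Attributable cases ≈ PN × (exposed cases) = 0.68333 × 2344 ≈ 1601.73.

about 1602 cases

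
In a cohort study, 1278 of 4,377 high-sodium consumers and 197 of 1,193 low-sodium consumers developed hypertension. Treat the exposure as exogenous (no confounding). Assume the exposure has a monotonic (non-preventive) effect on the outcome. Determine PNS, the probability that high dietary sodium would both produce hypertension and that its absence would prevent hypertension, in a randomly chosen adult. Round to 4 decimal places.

p₁ = P(outcome | exposed) = 1278/4377 = 0.29198
p₀ = P(outcome | unexposed) = 197/1193 = 0.16513
Under exogeneity and monotonicity, PNS = p₁ − p₀.
PNS = 0.29198 − 0.16513 = 0.12685

PNS ≈ 0.1269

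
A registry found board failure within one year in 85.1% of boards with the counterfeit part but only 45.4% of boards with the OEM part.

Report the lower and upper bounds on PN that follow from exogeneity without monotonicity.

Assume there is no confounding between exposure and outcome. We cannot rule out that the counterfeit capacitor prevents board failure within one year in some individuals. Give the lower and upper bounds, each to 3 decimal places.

p₁ = 0.851, p₀ = 0.454.
Under exogeneity alone the bounds on PN are max{0,(p₁−p₀)/p₁} ≤ PN ≤ min{1,(1−p₀)/p₁}.
  lower = (p₁ − p₀)/p₁ = 0.397 / 0.851 ≈ 0.4665
  upper = min{1, (1 − p₀)/p₁} = 0.546 / 0.851 ≈ 0.6416

0.467 ≤ PN ≤ 0.642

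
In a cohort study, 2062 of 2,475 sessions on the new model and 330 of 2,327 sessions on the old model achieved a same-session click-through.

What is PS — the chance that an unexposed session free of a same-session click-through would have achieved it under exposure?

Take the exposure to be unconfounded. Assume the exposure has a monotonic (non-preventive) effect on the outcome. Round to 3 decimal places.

PS ≈ 0.806

p₁ = P(outcome | exposed) = 2062/2475 = 0.83313
p₀ = P(outcome | unexposed) = 330/2327 = 0.14181
Under exogeneity and monotonicity, PS = (p₁ − p₀) / (1 − p₀).
PS = (0.83313 − 0.14181) / (1 − 0.14181) = 0.69132 / 0.85819 ≈ 0.8056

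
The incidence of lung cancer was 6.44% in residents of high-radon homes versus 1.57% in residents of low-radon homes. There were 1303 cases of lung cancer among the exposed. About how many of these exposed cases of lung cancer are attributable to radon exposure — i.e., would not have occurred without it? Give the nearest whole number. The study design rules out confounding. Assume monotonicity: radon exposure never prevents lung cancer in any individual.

p₁ = 0.0644, p₀ = 0.0157.
PN = (p₁ − p₀)/p₁ = (0.0644 − 0.0157) / 0.0644 ≈ 0.75621.
Attributable cases ≈ PN × (exposed cases) = 0.75621 × 1303 ≈ 985.34.

about 985 cases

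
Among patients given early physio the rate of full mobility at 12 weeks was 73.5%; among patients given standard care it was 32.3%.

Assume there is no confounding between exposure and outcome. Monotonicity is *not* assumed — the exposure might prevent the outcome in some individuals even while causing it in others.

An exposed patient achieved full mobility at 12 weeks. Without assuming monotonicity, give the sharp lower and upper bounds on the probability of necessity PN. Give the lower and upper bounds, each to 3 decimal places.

p₁ = 0.735, p₀ = 0.323.
Under exogeneity alone the bounds on PN are max{0,(p₁−p₀)/p₁} ≤ PN ≤ min{1,(1−p₀)/p₁}.
  lower = (p₁ − p₀)/p₁ = 0.412 / 0.735 ≈ 0.5605
  upper = min{1, (1 − p₀)/p₁} = 0.677 / 0.735 ≈ 0.9211

0.561 ≤ PN ≤ 0.921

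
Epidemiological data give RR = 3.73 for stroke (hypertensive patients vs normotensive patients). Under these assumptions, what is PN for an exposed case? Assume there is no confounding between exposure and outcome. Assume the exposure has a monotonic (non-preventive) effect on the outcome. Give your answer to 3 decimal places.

Under exogeneity and monotonicity, PN = (RR − 1) / RR = 1 − 1/RR.
PN = (3.73 − 1) / 3.73 = 2.73 / 3.73 ≈ 0.7319

PN ≈ 0.732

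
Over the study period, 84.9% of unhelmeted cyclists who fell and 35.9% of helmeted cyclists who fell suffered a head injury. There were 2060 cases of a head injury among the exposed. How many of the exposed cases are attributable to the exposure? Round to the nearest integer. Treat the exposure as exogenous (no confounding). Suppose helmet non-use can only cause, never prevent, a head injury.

p₁ = 0.849, p₀ = 0.359.
PN = (p₁ − p₀)/p₁ = (0.849 − 0.359) / 0.849 ≈ 0.57715.
Attributable cases ≈ PN × (exposed cases) = 0.57715 × 2060 ≈ 1188.93.

about 1189 cases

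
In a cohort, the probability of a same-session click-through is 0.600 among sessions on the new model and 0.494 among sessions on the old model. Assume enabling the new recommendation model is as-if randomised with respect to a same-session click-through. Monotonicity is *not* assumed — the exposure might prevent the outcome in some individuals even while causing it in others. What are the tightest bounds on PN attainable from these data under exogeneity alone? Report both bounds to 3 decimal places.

0.177 ≤ PN ≤ 0.843

Let p₁ = 0.6, p₀ = 0.494.
Under exogeneity alone the bounds on PN are max{0,(p₁−p₀)/p₁} ≤ PN ≤ min{1,(1−p₀)/p₁}.
  lower = (p₁ − p₀)/p₁ = 0.106 / 0.6 ≈ 0.1767
  upper = min{1, (1 − p₀)/p₁} = 0.506 / 0.6 ≈ 0.8433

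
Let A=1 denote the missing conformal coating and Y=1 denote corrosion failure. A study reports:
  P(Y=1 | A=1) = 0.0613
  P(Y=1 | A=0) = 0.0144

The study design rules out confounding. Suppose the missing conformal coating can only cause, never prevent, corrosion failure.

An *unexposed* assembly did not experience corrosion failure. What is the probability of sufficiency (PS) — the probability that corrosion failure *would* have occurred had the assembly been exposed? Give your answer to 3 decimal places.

PS ≈ 0.048

Let p₁ = 0.0613, p₀ = 0.0144.
Under exogeneity and monotonicity, PS = (p₁ − p₀) / (1 − p₀).
PS = (0.0613 − 0.0144) / (1 − 0.0144) = 0.0469 / 0.9856 ≈ 0.0476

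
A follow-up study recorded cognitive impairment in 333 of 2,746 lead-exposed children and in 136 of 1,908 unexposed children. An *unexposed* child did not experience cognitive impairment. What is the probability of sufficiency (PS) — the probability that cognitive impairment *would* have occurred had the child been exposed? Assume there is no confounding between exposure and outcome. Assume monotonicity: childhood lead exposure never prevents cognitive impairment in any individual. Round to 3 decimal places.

p₁ = P(outcome | exposed) = 333/2746 = 0.12127
p₀ = P(outcome | unexposed) = 136/1908 = 0.071279
Under exogeneity and monotonicity, PS = (p₁ − p₀) / (1 − p₀).
PS = (0.12127 − 0.071279) / (1 − 0.071279) = 0.049988 / 0.92872 ≈ 0.0538

PS ≈ 0.054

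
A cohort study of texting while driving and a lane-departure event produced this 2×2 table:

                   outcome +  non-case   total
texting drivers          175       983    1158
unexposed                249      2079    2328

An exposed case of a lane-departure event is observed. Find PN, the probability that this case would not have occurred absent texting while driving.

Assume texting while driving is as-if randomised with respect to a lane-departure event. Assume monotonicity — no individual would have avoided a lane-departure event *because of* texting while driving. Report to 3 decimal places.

p₁ = P(outcome | exposed) = 175/1158 = 0.15112
p₀ = P(outcome | unexposed) = 249/2328 = 0.10696
Under exogeneity and monotonicity, PN = (p₁ − p₀)/p₁.
PN = (0.15112 − 0.10696) / 0.15112 ≈ 0.2922

PN ≈ 0.292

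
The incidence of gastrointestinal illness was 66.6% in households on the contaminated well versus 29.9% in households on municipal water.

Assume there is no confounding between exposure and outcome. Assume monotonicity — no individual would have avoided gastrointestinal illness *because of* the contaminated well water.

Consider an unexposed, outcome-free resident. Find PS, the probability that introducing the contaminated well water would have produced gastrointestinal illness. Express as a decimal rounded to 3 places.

PS ≈ 0.524

p₁ = 0.666, p₀ = 0.299.
Under exogeneity and monotonicity, PS = (p₁ − p₀) / (1 − p₀).
PS = (0.666 − 0.299) / (1 − 0.299) = 0.367 / 0.701 ≈ 0.5235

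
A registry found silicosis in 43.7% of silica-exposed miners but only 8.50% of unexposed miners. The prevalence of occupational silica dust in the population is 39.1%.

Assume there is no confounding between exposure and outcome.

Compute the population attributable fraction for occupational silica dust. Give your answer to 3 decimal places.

p₁ = 0.437, p₀ = 0.085.
Overall risk P(Y=1) = π·p₁ + (1−π)·p₀ = 0.391×0.437 + 0.609×0.085 = 0.22263.
Under exogeneity, PAF = [P(Y=1) − p₀] / P(Y=1).
PAF = (0.22263 − 0.085) / 0.22263 ≈ 0.6182

PAF ≈ 0.618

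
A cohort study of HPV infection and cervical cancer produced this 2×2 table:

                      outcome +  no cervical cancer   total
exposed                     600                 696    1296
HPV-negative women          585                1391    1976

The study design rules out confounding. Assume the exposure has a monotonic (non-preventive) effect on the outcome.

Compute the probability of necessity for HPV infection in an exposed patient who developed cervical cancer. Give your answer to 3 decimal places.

p₁ = P(outcome | exposed) = 600/1296 = 0.46296
p₀ = P(outcome | unexposed) = 585/1976 = 0.29605
Under exogeneity and monotonicity, PN = (p₁ − p₀)/p₁.
PN = (0.46296 − 0.29605) / 0.46296 ≈ 0.3605

PN ≈ 0.361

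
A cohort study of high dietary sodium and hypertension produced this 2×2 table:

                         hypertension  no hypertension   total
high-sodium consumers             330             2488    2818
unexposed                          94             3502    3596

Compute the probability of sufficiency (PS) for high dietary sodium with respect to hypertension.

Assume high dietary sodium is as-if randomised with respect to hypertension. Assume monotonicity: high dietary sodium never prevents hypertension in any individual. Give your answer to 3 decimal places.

p₁ = P(outcome | exposed) = 330/2818 = 0.1171
p₀ = P(outcome | unexposed) = 94/3596 = 0.02614
Under exogeneity and monotonicity, PS = (p₁ − p₀)/(1 − p₀).
PS = (0.1171 − 0.02614) / 0.97386 ≈ 0.0934

PS ≈ 0.093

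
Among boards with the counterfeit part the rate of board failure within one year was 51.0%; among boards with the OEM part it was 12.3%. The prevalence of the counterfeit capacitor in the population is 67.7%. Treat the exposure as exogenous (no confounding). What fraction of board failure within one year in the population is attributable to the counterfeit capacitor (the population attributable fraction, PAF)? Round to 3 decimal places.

PAF ≈ 0.681

p₁ = 0.51, p₀ = 0.123.
Overall risk P(Y=1) = π·p₁ + (1−π)·p₀ = 0.677×0.51 + 0.323×0.123 = 0.385.
Under exogeneity, PAF = [P(Y=1) − p₀] / P(Y=1).
PAF = (0.385 − 0.123) / 0.385 ≈ 0.6805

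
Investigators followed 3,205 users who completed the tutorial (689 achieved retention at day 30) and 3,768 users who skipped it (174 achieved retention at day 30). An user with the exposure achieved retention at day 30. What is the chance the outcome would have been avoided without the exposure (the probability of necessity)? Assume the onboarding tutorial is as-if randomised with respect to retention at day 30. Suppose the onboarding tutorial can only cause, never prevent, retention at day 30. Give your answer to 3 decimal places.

PN ≈ 0.785

p₁ = P(outcome | exposed) = 689/3205 = 0.21498
p₀ = P(outcome | unexposed) = 174/3768 = 0.046178
Under exogeneity and monotonicity, PN = (p₁ − p₀) / p₁.
PN = (0.21498 − 0.046178) / 0.21498 = 0.1688 / 0.21498 ≈ 0.7852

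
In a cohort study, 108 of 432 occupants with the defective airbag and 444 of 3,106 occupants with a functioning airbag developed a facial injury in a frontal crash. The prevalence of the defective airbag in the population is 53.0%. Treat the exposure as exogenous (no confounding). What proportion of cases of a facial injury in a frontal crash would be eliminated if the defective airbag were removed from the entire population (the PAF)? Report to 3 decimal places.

p₁ = P(outcome | exposed) = 108/432 = 0.25
p₀ = P(outcome | unexposed) = 444/3106 = 0.14295
Overall risk P(Y=1) = π·p₁ + (1−π)·p₀ = 0.53×0.25 + 0.47×0.14295 = 0.19969.
Under exogeneity, PAF = [P(Y=1) − p₀] / P(Y=1).
PAF = (0.19969 − 0.14295) / 0.19969 ≈ 0.2841

PAF ≈ 0.284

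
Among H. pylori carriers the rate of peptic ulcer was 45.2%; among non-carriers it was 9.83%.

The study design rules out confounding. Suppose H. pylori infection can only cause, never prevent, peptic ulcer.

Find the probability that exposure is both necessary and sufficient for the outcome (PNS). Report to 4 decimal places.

PNS ≈ 0.3537

p₁ = 0.452, p₀ = 0.0983.
Under exogeneity and monotonicity, PNS = p₁ − p₀.
PNS = 0.452 − 0.0983 = 0.3537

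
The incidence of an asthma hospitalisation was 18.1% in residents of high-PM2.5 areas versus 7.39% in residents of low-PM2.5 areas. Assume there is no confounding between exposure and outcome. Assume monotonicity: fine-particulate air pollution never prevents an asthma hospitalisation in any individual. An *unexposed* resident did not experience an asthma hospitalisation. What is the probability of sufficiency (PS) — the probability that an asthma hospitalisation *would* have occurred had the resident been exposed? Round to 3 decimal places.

PS ≈ 0.116

p₁ = 0.181, p₀ = 0.0739.
Under exogeneity and monotonicity, PS = (p₁ − p₀) / (1 − p₀).
PS = (0.181 − 0.0739) / (1 − 0.0739) = 0.1071 / 0.9261 ≈ 0.1156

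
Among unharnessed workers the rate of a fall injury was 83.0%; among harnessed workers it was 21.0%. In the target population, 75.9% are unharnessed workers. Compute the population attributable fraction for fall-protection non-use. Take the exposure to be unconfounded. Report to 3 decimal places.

PAF ≈ 0.691

p₁ = 0.83, p₀ = 0.21.
Overall risk P(Y=1) = π·p₁ + (1−π)·p₀ = 0.759×0.83 + 0.241×0.21 = 0.68058.
Under exogeneity, PAF = [P(Y=1) − p₀] / P(Y=1).
PAF = (0.68058 − 0.21) / 0.68058 ≈ 0.6914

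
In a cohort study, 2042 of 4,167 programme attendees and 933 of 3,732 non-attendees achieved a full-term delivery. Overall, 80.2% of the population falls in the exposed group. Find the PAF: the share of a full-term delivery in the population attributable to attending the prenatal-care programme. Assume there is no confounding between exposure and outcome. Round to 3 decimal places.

p₁ = P(outcome | exposed) = 2042/4167 = 0.49004
p₀ = P(outcome | unexposed) = 933/3732 = 0.25
Overall risk P(Y=1) = π·p₁ + (1−π)·p₀ = 0.802×0.49004 + 0.198×0.25 = 0.44251.
Under exogeneity, PAF = [P(Y=1) − p₀] / P(Y=1).
PAF = (0.44251 − 0.25) / 0.44251 ≈ 0.4350

PAF ≈ 0.435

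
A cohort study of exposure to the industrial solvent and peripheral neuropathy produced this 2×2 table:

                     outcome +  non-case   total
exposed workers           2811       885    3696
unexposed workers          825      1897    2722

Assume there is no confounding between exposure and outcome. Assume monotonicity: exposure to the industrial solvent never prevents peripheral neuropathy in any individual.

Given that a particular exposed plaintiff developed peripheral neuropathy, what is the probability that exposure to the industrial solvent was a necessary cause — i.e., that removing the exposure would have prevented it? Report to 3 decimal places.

p₁ = P(outcome | exposed) = 2811/3696 = 0.76055
p₀ = P(outcome | unexposed) = 825/2722 = 0.30309
Under exogeneity and monotonicity, PN = (p₁ − p₀)/p₁.
PN = (0.76055 − 0.30309) / 0.76055 ≈ 0.6015

PN ≈ 0.601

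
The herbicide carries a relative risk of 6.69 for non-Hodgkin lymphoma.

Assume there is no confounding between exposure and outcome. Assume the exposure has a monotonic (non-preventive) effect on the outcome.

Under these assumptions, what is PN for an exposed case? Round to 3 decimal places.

PN ≈ 0.851

Under exogeneity and monotonicity, PN = (RR − 1) / RR = 1 − 1/RR.
PN = (6.69 − 1) / 6.69 = 5.69 / 6.69 ≈ 0.8505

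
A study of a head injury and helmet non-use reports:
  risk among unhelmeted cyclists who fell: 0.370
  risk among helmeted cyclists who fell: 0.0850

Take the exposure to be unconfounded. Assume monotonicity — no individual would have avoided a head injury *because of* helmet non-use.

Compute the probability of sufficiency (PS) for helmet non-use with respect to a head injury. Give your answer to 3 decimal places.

Let p₁ = 0.37, p₀ = 0.085.
Under exogeneity and monotonicity, PS = (p₁ − p₀) / (1 − p₀).
PS = (0.37 − 0.085) / (1 − 0.085) = 0.285 / 0.915 ≈ 0.3115

PS ≈ 0.311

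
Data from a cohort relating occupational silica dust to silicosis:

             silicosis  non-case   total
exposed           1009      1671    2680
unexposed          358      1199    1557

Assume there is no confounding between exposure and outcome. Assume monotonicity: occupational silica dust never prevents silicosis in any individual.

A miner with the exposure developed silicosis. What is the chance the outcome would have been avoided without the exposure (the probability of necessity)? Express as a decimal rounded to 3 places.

PN ≈ 0.389

p₁ = P(outcome | exposed) = 1009/2680 = 0.37649
p₀ = P(outcome | unexposed) = 358/1557 = 0.22993
Under exogeneity and monotonicity, PN = (p₁ − p₀)/p₁.
PN = (0.37649 − 0.22993) / 0.37649 ≈ 0.3893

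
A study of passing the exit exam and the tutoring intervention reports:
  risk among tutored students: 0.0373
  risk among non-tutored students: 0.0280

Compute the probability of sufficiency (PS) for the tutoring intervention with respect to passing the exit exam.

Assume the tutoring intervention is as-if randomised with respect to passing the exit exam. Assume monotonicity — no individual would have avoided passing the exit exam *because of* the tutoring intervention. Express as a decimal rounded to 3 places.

Let p₁ = 0.0373, p₀ = 0.028.
Under exogeneity and monotonicity, PS = (p₁ − p₀) / (1 − p₀).
PS = (0.0373 − 0.028) / (1 − 0.028) = 0.0093 / 0.972 ≈ 0.0096

PS ≈ 0.010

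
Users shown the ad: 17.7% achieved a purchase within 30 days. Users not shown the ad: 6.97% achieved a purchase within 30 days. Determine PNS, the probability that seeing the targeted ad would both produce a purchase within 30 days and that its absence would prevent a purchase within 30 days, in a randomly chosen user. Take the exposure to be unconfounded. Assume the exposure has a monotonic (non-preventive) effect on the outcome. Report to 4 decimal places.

PNS ≈ 0.1073

p₁ = 0.177, p₀ = 0.0697.
Under exogeneity and monotonicity, PNS = p₁ − p₀.
PNS = 0.177 − 0.0697 = 0.1073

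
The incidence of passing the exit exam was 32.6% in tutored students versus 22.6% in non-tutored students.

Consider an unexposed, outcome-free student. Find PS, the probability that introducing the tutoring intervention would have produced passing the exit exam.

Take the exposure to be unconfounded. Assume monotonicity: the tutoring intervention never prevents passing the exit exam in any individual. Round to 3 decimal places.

p₁ = 0.326, p₀ = 0.226.
Under exogeneity and monotonicity, PS = (p₁ − p₀) / (1 − p₀).
PS = (0.326 − 0.226) / (1 − 0.226) = 0.1 / 0.774 ≈ 0.1292

PS ≈ 0.129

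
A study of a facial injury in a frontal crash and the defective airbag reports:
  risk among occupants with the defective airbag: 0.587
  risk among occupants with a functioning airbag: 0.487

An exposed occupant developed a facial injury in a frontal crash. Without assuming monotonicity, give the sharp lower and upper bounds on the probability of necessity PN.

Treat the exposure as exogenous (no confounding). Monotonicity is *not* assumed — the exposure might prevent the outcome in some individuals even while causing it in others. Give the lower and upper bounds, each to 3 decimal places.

0.170 ≤ PN ≤ 0.874

Let p₁ = 0.587, p₀ = 0.487.
Under exogeneity alone the bounds on PN are max{0,(p₁−p₀)/p₁} ≤ PN ≤ min{1,(1−p₀)/p₁}.
  lower = (p₁ − p₀)/p₁ = 0.1 / 0.587 ≈ 0.1704
  upper = min{1, (1 − p₀)/p₁} = 0.513 / 0.587 ≈ 0.8739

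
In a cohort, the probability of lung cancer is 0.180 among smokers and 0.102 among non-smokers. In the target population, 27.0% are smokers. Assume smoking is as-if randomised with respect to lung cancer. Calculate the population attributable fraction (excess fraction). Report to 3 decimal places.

PAF ≈ 0.171

Let p₁ = 0.18, p₀ = 0.102.
Overall risk P(Y=1) = π·p₁ + (1−π)·p₀ = 0.27×0.18 + 0.73×0.102 = 0.12306.
Under exogeneity, PAF = [P(Y=1) − p₀] / P(Y=1).
PAF = (0.12306 − 0.102) / 0.12306 ≈ 0.1711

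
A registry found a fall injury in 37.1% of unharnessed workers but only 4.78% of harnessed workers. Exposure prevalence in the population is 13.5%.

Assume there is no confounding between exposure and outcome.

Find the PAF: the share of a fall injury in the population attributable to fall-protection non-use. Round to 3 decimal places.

PAF ≈ 0.477

p₁ = 0.371, p₀ = 0.0478.
Overall risk P(Y=1) = π·p₁ + (1−π)·p₀ = 0.135×0.371 + 0.865×0.0478 = 0.091432.
Under exogeneity, PAF = [P(Y=1) − p₀] / P(Y=1).
PAF = (0.091432 − 0.0478) / 0.091432 ≈ 0.4772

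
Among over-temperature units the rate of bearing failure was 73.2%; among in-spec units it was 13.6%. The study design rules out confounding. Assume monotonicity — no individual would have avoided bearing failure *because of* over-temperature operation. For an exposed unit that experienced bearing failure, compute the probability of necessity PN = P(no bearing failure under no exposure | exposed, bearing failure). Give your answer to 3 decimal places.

p₁ = 0.732, p₀ = 0.136.
Under exogeneity and monotonicity, PN = (p₁ − p₀) / p₁.
PN = (0.732 − 0.136) / 0.732 = 0.596 / 0.732 ≈ 0.8142

PN ≈ 0.814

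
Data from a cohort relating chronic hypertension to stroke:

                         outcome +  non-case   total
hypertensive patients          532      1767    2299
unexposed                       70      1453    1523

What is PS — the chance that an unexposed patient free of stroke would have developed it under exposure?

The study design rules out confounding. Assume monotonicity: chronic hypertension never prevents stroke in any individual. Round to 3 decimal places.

p₁ = P(outcome | exposed) = 532/2299 = 0.2314
p₀ = P(outcome | unexposed) = 70/1523 = 0.045962
Under exogeneity and monotonicity, PS = (p₁ − p₀)/(1 − p₀).
PS = (0.2314 − 0.045962) / 0.95404 ≈ 0.1944

PS ≈ 0.194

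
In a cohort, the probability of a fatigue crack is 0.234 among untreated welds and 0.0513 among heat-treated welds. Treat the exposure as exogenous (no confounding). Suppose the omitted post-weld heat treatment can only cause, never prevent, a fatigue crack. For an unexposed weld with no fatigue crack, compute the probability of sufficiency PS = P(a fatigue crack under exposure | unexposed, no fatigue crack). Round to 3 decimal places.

Let p₁ = 0.234, p₀ = 0.0513.
Under exogeneity and monotonicity, PS = (p₁ − p₀) / (1 − p₀).
PS = (0.234 − 0.0513) / (1 − 0.0513) = 0.1827 / 0.9487 ≈ 0.1926

PS ≈ 0.193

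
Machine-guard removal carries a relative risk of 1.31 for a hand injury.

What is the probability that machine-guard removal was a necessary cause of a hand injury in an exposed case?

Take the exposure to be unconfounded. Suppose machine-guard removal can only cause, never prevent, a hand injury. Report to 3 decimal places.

PN ≈ 0.237

Under exogeneity and monotonicity, PN = (RR − 1) / RR = 1 − 1/RR.
PN = (1.31 − 1) / 1.31 = 0.31 / 1.31 ≈ 0.2366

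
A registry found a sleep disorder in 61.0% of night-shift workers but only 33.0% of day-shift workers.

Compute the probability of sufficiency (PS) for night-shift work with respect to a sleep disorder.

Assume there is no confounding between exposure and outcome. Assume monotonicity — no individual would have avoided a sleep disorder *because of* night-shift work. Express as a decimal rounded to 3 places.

PS ≈ 0.418

p₁ = 0.61, p₀ = 0.33.
Under exogeneity and monotonicity, PS = (p₁ − p₀) / (1 − p₀).
PS = (0.61 − 0.33) / (1 − 0.33) = 0.28 / 0.67 ≈ 0.4179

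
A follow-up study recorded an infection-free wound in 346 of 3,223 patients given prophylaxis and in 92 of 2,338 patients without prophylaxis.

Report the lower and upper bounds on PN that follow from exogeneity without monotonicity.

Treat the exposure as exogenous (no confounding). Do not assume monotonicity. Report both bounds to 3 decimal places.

p₁ = P(outcome | exposed) = 346/3223 = 0.10735
p₀ = P(outcome | unexposed) = 92/2338 = 0.03935
Under exogeneity alone the bounds on PN are max{0,(p₁−p₀)/p₁} ≤ PN ≤ min{1,(1−p₀)/p₁}.
  lower = (p₁ − p₀)/p₁ = 0.068004 / 0.10735 ≈ 0.6335
  upper = min{1, (1 − p₀)/p₁} = 0.96065 / 0.10735 ≈ 8.9485 → capped at 1

0.633 ≤ PN ≤ 1.000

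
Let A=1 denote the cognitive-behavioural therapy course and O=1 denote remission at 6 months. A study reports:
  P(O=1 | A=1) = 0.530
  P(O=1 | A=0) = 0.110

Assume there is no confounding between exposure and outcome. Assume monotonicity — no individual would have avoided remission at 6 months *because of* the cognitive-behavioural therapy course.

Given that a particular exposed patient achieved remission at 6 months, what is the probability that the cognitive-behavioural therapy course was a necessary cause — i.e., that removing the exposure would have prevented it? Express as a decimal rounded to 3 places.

PN ≈ 0.792

Let p₁ = 0.53, p₀ = 0.11.
Under exogeneity and monotonicity, PN = (p₁ − p₀) / p₁.
PN = (0.53 − 0.11) / 0.53 = 0.42 / 0.53 ≈ 0.7925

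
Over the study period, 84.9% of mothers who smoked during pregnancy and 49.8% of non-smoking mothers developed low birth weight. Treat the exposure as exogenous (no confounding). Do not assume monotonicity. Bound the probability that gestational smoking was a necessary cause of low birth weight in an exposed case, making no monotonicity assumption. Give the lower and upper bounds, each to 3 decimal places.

0.413 ≤ PN ≤ 0.591

p₁ = 0.849, p₀ = 0.498.
Under exogeneity alone the bounds on PN are max{0,(p₁−p₀)/p₁} ≤ PN ≤ min{1,(1−p₀)/p₁}.
  lower = (p₁ − p₀)/p₁ = 0.351 / 0.849 ≈ 0.4134
  upper = min{1, (1 − p₀)/p₁} = 0.502 / 0.849 ≈ 0.5913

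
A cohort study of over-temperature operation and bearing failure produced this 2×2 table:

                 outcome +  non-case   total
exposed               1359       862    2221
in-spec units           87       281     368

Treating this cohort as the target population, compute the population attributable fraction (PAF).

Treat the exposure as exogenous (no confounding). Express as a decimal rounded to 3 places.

PAF ≈ 0.577

p₁ = P(outcome | exposed) = 1359/2221 = 0.61189
p₀ = P(outcome | unexposed) = 87/368 = 0.23641
Exposure prevalence π = 2221/2589 = 0.85786; overall risk P(Y=1) = 0.55852.
Under exogeneity, PAF = [P(Y=1) − p₀]/P(Y=1).
PAF = (0.55852 − 0.23641) / 0.55852 ≈ 0.5767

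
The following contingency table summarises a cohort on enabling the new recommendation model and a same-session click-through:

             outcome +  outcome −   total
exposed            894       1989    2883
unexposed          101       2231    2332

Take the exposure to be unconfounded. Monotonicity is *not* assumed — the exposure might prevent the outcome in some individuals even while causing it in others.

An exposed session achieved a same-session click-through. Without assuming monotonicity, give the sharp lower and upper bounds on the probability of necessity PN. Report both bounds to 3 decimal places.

0.860 ≤ PN ≤ 1.000

p₁ = P(outcome | exposed) = 894/2883 = 0.31009
p₀ = P(outcome | unexposed) = 101/2332 = 0.04331
Under exogeneity alone the bounds on PN are max{0,(p₁−p₀)/p₁} ≤ PN ≤ min{1,(1−p₀)/p₁}.
  lower = (p₁ − p₀)/p₁ = 0.26678 / 0.31009 ≈ 0.8603
  upper = min{1, (1 − p₀)/p₁} = 0.95669 / 0.31009 ≈ 3.0852 → capped at 1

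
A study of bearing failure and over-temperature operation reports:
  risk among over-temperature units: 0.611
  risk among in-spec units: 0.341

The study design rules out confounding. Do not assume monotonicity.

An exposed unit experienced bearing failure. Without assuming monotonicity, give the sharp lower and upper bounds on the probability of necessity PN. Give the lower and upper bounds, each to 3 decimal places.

Let p₁ = 0.611, p₀ = 0.341.
Under exogeneity alone the bounds on PN are max{0,(p₁−p₀)/p₁} ≤ PN ≤ min{1,(1−p₀)/p₁}.
  lower = (p₁ − p₀)/p₁ = 0.27 / 0.611 ≈ 0.4419
  upper = min{1, (1 − p₀)/p₁} = 0.659 / 0.611 ≈ 1.0786 → capped at 1

0.442 ≤ PN ≤ 1.000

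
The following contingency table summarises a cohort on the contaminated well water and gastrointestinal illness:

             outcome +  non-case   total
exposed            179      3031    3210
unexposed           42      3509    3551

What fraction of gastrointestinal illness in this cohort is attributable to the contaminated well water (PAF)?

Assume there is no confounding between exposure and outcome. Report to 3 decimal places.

p₁ = P(outcome | exposed) = 179/3210 = 0.055763
p₀ = P(outcome | unexposed) = 42/3551 = 0.011828
Exposure prevalence π = 3210/6761 = 0.47478; overall risk P(Y=1) = 0.032687.
Under exogeneity, PAF = [P(Y=1) − p₀]/P(Y=1).
PAF = (0.032687 − 0.011828) / 0.032687 ≈ 0.6382

PAF ≈ 0.638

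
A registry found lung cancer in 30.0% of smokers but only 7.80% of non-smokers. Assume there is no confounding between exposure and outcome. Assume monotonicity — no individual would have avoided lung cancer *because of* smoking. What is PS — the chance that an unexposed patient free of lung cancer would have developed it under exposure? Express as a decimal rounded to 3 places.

PS ≈ 0.241

p₁ = 0.3, p₀ = 0.078.
Under exogeneity and monotonicity, PS = (p₁ − p₀) / (1 − p₀).
PS = (0.3 − 0.078) / (1 − 0.078) = 0.222 / 0.922 ≈ 0.2408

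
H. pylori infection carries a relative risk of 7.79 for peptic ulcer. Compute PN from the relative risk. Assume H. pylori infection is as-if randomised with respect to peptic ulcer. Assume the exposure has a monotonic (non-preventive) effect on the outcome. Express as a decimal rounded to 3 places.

Under exogeneity and monotonicity, PN = (RR − 1) / RR = 1 − 1/RR.
PN = (7.79 − 1) / 7.79 = 6.79 / 7.79 ≈ 0.8716

PN ≈ 0.872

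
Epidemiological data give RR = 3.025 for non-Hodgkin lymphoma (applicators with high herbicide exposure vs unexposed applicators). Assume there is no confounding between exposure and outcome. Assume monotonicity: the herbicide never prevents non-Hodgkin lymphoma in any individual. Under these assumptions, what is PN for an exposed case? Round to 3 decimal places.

PN ≈ 0.669

Under exogeneity and monotonicity, PN = (RR − 1) / RR = 1 − 1/RR.
PN = (3.025 − 1) / 3.025 = 2.025 / 3.025 ≈ 0.6694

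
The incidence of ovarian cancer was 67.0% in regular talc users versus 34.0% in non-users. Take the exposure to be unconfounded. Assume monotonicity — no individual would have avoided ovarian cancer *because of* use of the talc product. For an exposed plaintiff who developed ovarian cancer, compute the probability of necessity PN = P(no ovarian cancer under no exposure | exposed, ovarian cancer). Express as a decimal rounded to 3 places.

PN ≈ 0.493

p₁ = 0.67, p₀ = 0.34.
Under exogeneity and monotonicity, PN = (p₁ − p₀) / p₁.
PN = (0.67 − 0.34) / 0.67 = 0.33 / 0.67 ≈ 0.4925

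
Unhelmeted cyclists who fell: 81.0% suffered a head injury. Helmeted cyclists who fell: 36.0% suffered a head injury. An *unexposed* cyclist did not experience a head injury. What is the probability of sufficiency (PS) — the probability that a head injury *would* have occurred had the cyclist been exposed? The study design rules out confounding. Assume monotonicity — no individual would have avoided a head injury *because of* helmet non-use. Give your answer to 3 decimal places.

PS ≈ 0.703

p₁ = 0.81, p₀ = 0.36.
Under exogeneity and monotonicity, PS = (p₁ − p₀) / (1 − p₀).
PS = (0.81 − 0.36) / (1 − 0.36) = 0.45 / 0.64 ≈ 0.7031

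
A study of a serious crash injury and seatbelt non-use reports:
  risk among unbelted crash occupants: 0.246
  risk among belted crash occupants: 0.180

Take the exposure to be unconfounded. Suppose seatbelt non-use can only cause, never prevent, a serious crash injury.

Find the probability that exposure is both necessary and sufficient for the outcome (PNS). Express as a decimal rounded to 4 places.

PNS ≈ 0.0660

Let p₁ = 0.246, p₀ = 0.18.
Under exogeneity and monotonicity, PNS = p₁ − p₀.
PNS = 0.246 − 0.18 = 0.066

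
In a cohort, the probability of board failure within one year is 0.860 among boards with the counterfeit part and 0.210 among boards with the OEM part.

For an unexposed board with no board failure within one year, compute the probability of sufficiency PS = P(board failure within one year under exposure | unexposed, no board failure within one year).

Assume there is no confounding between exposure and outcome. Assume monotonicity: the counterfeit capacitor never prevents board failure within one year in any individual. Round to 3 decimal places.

PS ≈ 0.823

Let p₁ = 0.86, p₀ = 0.21.
Under exogeneity and monotonicity, PS = (p₁ − p₀) / (1 − p₀).
PS = (0.86 − 0.21) / (1 − 0.21) = 0.65 / 0.79 ≈ 0.8228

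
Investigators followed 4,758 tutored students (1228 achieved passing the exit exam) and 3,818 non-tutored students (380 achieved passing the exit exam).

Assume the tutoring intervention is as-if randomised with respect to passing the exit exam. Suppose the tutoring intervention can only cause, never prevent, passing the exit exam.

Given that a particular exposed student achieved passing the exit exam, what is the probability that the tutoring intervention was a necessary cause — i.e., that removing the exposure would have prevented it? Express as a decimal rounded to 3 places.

p₁ = P(outcome | exposed) = 1228/4758 = 0.25809
p₀ = P(outcome | unexposed) = 380/3818 = 0.099529
Under exogeneity and monotonicity, PN = (p₁ − p₀) / p₁.
PN = (0.25809 − 0.099529) / 0.25809 = 0.15856 / 0.25809 ≈ 0.6144

PN ≈ 0.614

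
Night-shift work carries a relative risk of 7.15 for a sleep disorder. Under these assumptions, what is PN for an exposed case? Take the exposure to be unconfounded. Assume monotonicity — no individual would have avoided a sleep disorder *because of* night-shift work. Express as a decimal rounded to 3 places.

PN ≈ 0.860

Under exogeneity and monotonicity, PN = (RR − 1) / RR = 1 − 1/RR.
PN = (7.15 − 1) / 7.15 = 6.15 / 7.15 ≈ 0.8601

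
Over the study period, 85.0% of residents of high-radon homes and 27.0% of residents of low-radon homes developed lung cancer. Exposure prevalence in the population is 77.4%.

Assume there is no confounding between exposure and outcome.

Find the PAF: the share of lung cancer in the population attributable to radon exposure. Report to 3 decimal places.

p₁ = 0.85, p₀ = 0.27.
Overall risk P(Y=1) = π·p₁ + (1−π)·p₀ = 0.774×0.85 + 0.226×0.27 = 0.71892.
Under exogeneity, PAF = [P(Y=1) − p₀] / P(Y=1).
PAF = (0.71892 − 0.27) / 0.71892 ≈ 0.6244

PAF ≈ 0.624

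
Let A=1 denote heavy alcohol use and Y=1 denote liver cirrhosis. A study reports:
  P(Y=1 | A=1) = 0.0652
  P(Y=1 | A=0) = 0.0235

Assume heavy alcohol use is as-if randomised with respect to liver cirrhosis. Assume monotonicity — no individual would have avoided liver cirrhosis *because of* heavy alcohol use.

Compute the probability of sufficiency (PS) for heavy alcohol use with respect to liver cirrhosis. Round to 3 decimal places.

Let p₁ = 0.0652, p₀ = 0.0235.
Under exogeneity and monotonicity, PS = (p₁ − p₀) / (1 − p₀).
PS = (0.0652 − 0.0235) / (1 − 0.0235) = 0.0417 / 0.9765 ≈ 0.0427

PS ≈ 0.043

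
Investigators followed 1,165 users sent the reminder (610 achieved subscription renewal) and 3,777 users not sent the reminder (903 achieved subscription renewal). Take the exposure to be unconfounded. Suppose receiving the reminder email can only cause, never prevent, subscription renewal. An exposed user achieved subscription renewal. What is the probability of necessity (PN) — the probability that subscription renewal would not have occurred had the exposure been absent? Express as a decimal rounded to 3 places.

p₁ = P(outcome | exposed) = 610/1165 = 0.52361
p₀ = P(outcome | unexposed) = 903/3777 = 0.23908
Under exogeneity and monotonicity, PN = (p₁ − p₀) / p₁.
PN = (0.52361 − 0.23908) / 0.52361 = 0.28453 / 0.52361 ≈ 0.5434

PN ≈ 0.543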